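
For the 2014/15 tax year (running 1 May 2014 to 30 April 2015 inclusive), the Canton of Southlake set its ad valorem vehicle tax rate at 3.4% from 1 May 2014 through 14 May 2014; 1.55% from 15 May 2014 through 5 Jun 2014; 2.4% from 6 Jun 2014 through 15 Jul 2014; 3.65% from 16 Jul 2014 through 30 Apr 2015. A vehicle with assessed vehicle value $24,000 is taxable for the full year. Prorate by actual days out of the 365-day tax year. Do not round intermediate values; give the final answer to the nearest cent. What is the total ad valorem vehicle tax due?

1 May – 14 May 2014: 14 days at 3.4% → $24,000 × 3.4% × 14/365 = $31.2986
15 May – 5 Jun 2014: 22 days at 1.55% → $24,000 × 1.55% × 22/365 = $22.4219
6 Jun – 15 Jul 2014: 40 days at 2.4% → $24,000 × 2.4% × 40/365 = $63.1233
16 Jul 2014 – 30 Apr 2015: 289 days at 3.65% → $24,000 × 3.65% × 289/365 = $693.6000
Total = $810.4438

$810.44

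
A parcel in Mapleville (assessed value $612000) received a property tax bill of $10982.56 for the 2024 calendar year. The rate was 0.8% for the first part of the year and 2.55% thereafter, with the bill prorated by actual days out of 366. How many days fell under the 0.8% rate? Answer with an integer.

158 days

Let d = days at the first rate; then 366 − d days at the second rate.
$612000 × [0.8%·d + 2.55%·(366−d)] / 366 = $10982.56
Solving gives d = 158, so the new rate took effect on June 7, 2024.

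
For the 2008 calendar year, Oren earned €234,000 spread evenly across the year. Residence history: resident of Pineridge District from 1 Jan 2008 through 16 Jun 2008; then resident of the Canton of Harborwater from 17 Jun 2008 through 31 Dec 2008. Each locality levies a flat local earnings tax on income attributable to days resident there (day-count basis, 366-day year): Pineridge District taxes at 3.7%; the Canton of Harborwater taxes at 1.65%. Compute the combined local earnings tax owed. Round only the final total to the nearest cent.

€6,062.90

Pineridge District, 1 Jan – 16 Jun 2008: 168 days → €234,000 × 3.7% × 168/366 = €3,974.1639
The Canton of Harborwater, 17 Jun – 31 Dec 2008: 198 days → €234,000 × 1.65% × 198/366 = €2,088.7377
Total = €6,062.9016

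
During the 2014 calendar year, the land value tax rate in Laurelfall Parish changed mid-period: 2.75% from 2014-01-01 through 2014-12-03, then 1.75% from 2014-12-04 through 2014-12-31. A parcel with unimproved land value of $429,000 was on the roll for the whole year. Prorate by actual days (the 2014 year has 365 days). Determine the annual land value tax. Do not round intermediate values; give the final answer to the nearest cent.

2014-01-01 to 2014-12-03: 337 days at 2.75% → $429,000 × 2.75% × 337/365 = $10,892.4863
2014-12-04 to 2014-12-31: 28 days at 1.75% → $429,000 × 1.75% × 28/365 = $575.9178
Total = $11,468.4041

$11,468.40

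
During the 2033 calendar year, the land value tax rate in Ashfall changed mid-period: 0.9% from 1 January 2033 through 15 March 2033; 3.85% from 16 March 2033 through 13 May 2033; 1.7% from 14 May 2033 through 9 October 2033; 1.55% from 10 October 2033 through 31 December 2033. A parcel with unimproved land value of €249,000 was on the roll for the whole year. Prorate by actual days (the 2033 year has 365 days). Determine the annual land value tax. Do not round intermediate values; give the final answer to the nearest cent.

1 January – 15 March 2033: 74 days at 0.9% → €249,000 × 0.9% × 74/365 = €454.3397
16 March – 13 May 2033: 59 days at 3.85% → €249,000 × 3.85% × 59/365 = €1,549.5986
14 May – 9 October 2033: 149 days at 1.7% → €249,000 × 1.7% × 149/365 = €1,727.9918
10 October – 31 December 2033: 83 days at 1.55% → €249,000 × 1.55% × 83/365 = €877.6397
Total = €4,609.5699

€4,609.57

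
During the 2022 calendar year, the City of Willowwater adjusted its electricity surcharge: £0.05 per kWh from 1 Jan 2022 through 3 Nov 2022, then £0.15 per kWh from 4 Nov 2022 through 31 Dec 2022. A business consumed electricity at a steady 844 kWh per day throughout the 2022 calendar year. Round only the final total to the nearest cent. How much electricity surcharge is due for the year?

1 Jan – 3 Nov 2022: 307 days × 844 kWh/day = 259,108 kWh at £0.05/kWh → £12,955.40
4 Nov – 31 Dec 2022: 58 days × 844 kWh/day = 48,952 kWh at £0.15/kWh → £7,342.80

£20,298.20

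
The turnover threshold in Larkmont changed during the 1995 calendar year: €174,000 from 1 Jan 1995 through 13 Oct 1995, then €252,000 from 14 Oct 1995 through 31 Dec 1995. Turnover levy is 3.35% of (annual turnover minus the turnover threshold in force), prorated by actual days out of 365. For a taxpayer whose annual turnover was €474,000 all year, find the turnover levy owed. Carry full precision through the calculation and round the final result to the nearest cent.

€9,484.45

1 Jan – 13 Oct 1995: 286 days, exemption €174,000 → (€474,000 − €174,000) × 3.35% × 286/365 = €7,874.7945
14 Oct – 31 Dec 1995: 79 days, exemption €252,000 → (€474,000 − €252,000) × 3.35% × 79/365 = €1,609.6521
Total = €9,484.4466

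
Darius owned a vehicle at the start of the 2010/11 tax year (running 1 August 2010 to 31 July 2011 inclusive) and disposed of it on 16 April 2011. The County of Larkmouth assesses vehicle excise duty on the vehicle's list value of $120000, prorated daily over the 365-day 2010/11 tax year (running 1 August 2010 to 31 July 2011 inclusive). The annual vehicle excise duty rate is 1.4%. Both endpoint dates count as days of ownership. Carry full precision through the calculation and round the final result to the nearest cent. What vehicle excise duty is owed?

Days held (1 August 2010 – 16 April 2011): 259 out of 365
Tax = $120000 × 1.4% × 259/365 = $1192.1096

$1192.11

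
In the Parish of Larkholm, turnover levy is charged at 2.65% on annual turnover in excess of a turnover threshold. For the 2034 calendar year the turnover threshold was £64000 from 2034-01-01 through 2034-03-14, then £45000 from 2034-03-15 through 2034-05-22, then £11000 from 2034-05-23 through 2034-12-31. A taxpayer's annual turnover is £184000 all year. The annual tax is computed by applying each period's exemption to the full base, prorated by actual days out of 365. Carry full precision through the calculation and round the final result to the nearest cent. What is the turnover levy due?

2034-01-01 to 2034-03-14: 73 days, exemption £64000 → (£184000 − £64000) × 2.65% × 73/365 = £636.0000
2034-03-15 to 2034-05-22: 69 days, exemption £45000 → (£184000 − £45000) × 2.65% × 69/365 = £696.3329
2034-05-23 to 2034-12-31: 223 days, exemption £11000 → (£184000 − £11000) × 2.65% × 223/365 = £2800.9411
Total = £4133.2740

£4133.27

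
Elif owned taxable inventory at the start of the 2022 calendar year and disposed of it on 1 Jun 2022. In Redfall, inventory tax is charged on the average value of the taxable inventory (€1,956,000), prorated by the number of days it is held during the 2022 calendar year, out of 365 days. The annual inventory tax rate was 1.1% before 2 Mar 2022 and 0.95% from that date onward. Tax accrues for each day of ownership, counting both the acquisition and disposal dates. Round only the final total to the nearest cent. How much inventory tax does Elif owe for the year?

1 Jan – 1 Mar 2022: 60 days at 1.1% → €1,956,000 × 1.1% × 60/365 = €3,536.8767
2 Mar – 1 Jun 2022: 92 days at 0.95% → €1,956,000 × 0.95% × 92/365 = €4,683.6822
Total = €8,220.5589

€8,220.56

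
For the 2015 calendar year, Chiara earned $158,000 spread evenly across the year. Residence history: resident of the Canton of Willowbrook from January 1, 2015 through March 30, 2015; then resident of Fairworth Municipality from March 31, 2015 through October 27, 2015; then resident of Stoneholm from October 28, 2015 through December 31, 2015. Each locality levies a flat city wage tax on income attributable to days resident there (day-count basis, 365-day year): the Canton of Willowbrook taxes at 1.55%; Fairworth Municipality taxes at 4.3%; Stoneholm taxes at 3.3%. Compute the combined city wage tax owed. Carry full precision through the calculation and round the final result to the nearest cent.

$5,453.16

The Canton of Willowbrook, January 1 – March 30, 2015: 89 days → $158,000 × 1.55% × 89/365 = $597.1534
Fairworth Municipality, March 31 – October 27, 2015: 211 days → $158,000 × 4.3% × 211/365 = $3,927.4904
Stoneholm, October 28 – December 31, 2015: 65 days → $158,000 × 3.3% × 65/365 = $928.5205
Total = $5,453.1644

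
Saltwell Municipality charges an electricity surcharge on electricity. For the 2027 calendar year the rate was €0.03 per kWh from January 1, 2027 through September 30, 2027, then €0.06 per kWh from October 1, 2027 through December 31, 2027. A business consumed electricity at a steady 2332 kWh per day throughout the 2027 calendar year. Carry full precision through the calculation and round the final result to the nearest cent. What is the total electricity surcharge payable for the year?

January 1 – September 30, 2027: 273 days × 2332 kWh/day = 636,636 kWh at €0.03/kWh → €19099.08
October 1 – December 31, 2027: 92 days × 2332 kWh/day = 214,544 kWh at €0.06/kWh → €12872.64

€31971.72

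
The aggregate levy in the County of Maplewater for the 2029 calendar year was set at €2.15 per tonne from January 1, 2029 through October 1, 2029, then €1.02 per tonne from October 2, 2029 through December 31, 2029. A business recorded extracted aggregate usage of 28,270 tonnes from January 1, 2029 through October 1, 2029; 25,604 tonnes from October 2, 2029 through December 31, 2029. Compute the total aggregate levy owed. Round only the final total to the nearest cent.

€86896.58

January 1 – October 1, 2029: 28,270 tonnes at €2.15/tonne → €60780.50
October 2 – December 31, 2029: 25,604 tonnes at €1.02/tonne → €26116.08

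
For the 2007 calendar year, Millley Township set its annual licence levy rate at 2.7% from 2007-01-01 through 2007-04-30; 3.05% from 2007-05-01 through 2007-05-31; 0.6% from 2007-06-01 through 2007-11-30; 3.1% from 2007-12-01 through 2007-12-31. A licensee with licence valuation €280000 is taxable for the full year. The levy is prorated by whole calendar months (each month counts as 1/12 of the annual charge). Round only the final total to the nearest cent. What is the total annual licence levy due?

€4795.00

2007-01-01 to 2007-04-30: 4 months at 2.7% → €280000 × 2.7% × 4/12 = €2520.0000
2007-05-01 to 2007-05-31: 1 month at 3.05% → €280000 × 3.05% × 1/12 = €711.6667
2007-06-01 to 2007-11-30: 6 months at 0.6% → €280000 × 0.6% × 6/12 = €840.0000
2007-12-01 to 2007-12-31: 1 month at 3.1% → €280000 × 3.1% × 1/12 = €723.3333
Total = €4795.0000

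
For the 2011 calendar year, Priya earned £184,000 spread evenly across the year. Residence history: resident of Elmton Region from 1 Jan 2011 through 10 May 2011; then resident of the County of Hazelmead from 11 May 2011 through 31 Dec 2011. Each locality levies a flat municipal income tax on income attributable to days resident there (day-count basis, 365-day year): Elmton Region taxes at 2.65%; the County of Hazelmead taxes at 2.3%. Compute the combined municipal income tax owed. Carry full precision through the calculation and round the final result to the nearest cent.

£4,461.37

Elmton Region, 1 Jan – 10 May 2011: 130 days → £184,000 × 2.65% × 130/365 = £1,736.6575
The County of Hazelmead, 11 May – 31 Dec 2011: 235 days → £184,000 × 2.3% × 235/365 = £2,724.7123
Total = £4,461.3699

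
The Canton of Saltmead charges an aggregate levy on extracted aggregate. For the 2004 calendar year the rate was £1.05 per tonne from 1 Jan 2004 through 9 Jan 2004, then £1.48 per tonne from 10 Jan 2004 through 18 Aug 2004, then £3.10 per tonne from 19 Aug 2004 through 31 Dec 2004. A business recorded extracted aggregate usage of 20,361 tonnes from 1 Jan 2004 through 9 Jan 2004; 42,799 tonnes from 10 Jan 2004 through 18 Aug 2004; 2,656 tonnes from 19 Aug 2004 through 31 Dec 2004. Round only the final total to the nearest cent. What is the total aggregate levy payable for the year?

1 Jan – 9 Jan 2004: 20,361 tonnes at £1.05/tonne → £21379.05
10 Jan – 18 Aug 2004: 42,799 tonnes at £1.48/tonne → £63342.52
19 Aug – 31 Dec 2004: 2,656 tonnes at £3.10/tonne → £8233.60

£92955.17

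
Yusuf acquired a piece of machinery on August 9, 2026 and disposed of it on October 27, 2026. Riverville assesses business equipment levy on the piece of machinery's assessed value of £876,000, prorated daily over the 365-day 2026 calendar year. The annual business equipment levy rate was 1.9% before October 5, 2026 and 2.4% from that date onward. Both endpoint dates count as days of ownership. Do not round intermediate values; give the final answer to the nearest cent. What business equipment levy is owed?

August 9 – October 4, 2026: 57 days at 1.9% → £876,000 × 1.9% × 57/365 = £2,599.2000
October 5 – October 27, 2026: 23 days at 2.4% → £876,000 × 2.4% × 23/365 = £1,324.8000
Total = £3,924.0000

£3,924.00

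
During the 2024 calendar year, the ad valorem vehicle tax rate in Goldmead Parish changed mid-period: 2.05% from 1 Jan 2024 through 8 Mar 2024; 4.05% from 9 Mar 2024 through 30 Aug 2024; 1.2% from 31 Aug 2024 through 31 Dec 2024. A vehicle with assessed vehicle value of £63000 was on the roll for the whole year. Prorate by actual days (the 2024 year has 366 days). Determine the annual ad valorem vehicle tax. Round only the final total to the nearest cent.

£1714.00

1 Jan – 8 Mar 2024: 68 days at 2.05% → £63000 × 2.05% × 68/366 = £239.9508
9 Mar – 30 Aug 2024: 175 days at 4.05% → £63000 × 4.05% × 175/366 = £1219.9795
31 Aug – 31 Dec 2024: 123 days at 1.2% → £63000 × 1.2% × 123/366 = £254.0656
Total = £1713.9959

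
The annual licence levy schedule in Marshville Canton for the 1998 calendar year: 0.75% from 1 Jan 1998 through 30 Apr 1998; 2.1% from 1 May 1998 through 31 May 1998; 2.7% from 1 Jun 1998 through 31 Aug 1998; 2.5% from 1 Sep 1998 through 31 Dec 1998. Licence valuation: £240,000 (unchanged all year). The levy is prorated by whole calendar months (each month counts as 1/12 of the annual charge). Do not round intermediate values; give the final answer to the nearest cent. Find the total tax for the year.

£4,640.00

1 Jan – 30 Apr 1998: 4 months at 0.75% → £240,000 × 0.75% × 4/12 = £600.0000
1 May – 31 May 1998: 1 month at 2.1% → £240,000 × 2.1% × 1/12 = £420.0000
1 Jun – 31 Aug 1998: 3 months at 2.7% → £240,000 × 2.7% × 3/12 = £1,620.0000
1 Sep – 31 Dec 1998: 4 months at 2.5% → £240,000 × 2.5% × 4/12 = £2,000.0000
Total = £4,640.0000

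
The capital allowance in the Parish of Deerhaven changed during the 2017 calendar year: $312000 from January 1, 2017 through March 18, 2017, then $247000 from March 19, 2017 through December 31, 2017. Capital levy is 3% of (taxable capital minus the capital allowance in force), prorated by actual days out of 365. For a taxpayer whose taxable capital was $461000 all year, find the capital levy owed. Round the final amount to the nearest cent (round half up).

$6008.63

January 1 – March 18, 2017: 77 days, exemption $312000 → ($461000 − $312000) × 3% × 77/365 = $942.9863
March 19 – December 31, 2017: 288 days, exemption $247000 → ($461000 − $247000) × 3% × 288/365 = $5065.6438
Total = $6008.6301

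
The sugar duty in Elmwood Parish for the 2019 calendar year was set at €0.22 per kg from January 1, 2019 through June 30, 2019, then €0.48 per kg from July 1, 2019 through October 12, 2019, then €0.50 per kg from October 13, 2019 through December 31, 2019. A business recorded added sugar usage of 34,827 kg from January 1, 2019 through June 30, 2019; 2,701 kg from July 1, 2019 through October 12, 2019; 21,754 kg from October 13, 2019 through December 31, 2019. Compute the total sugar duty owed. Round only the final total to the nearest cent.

€19,835.42

January 1 – June 30, 2019: 34,827 kg at €0.22/kg → €7,661.94
July 1 – October 12, 2019: 2,701 kg at €0.48/kg → €1,296.48
October 13 – December 31, 2019: 21,754 kg at €0.50/kg → €10,877.00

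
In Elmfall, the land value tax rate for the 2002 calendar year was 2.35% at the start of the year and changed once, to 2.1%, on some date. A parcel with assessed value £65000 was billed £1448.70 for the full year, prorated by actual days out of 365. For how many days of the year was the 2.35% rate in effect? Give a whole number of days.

188 days

Let d = days at the first rate; then 365 − d days at the second rate.
£65000 × [2.35%·d + 2.1%·(365−d)] / 365 = £1448.70
Solving gives d = 188, so the new rate took effect on 8 July 2002.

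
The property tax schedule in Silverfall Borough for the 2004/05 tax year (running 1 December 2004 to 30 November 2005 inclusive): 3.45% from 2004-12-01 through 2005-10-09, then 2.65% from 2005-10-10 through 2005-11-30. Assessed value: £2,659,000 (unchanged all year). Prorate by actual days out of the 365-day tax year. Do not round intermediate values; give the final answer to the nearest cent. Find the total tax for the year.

2004-12-01 to 2005-10-09: 313 days at 3.45% → £2,659,000 × 3.45% × 313/365 = £78,666.3329
2005-10-10 to 2005-11-30: 52 days at 2.65% → £2,659,000 × 2.65% × 52/365 = £10,038.6356
Total = £88,704.9685

£88,704.97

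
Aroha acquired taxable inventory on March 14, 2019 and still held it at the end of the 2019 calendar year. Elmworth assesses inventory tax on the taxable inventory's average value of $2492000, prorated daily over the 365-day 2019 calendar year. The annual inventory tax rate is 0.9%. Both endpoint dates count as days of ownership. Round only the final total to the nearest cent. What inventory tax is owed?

Days held (March 14 – December 31, 2019): 293 out of 365
Tax = $2492000 × 0.9% × 293/365 = $18003.8466

$18003.85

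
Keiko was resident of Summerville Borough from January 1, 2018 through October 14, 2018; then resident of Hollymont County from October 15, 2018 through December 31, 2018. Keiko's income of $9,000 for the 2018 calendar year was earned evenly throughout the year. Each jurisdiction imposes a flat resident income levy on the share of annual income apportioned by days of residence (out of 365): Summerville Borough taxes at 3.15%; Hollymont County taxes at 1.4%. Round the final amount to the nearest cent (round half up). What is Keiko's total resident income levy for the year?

Summerville Borough, January 1 – October 14, 2018: 287 days → $9,000 × 3.15% × 287/365 = $222.9164
Hollymont County, October 15 – December 31, 2018: 78 days → $9,000 × 1.4% × 78/365 = $26.9260
Total = $249.8425

$249.84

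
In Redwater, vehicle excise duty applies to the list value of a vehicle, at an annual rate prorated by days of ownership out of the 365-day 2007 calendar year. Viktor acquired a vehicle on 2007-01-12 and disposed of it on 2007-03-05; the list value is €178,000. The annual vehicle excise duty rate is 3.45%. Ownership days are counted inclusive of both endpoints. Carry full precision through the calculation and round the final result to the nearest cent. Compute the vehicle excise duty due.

€891.71

Days held (2007-01-12 to 2007-03-05): 53 out of 365
Tax = €178,000 × 3.45% × 53/365 = €891.7068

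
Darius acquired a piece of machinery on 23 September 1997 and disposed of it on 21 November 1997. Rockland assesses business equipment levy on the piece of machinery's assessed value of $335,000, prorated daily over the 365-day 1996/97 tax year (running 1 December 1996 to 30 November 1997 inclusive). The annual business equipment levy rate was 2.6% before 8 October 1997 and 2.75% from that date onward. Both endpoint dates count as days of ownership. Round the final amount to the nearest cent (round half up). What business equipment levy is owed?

23 September – 7 October 1997: 15 days at 2.6% → $335,000 × 2.6% × 15/365 = $357.9452
8 October – 21 November 1997: 45 days at 2.75% → $335,000 × 2.75% × 45/365 = $1,135.7877
Total = $1,493.7329

$1,493.73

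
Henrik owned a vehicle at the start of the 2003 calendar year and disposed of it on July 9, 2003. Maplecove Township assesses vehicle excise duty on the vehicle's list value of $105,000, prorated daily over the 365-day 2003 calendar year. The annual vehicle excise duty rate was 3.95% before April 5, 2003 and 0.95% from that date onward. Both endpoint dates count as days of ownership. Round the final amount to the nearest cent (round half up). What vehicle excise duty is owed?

January 1 – April 4, 2003: 94 days at 3.95% → $105,000 × 3.95% × 94/365 = $1,068.1233
April 5 – July 9, 2003: 96 days at 0.95% → $105,000 × 0.95% × 96/365 = $262.3562
Total = $1,330.4795

$1,330.48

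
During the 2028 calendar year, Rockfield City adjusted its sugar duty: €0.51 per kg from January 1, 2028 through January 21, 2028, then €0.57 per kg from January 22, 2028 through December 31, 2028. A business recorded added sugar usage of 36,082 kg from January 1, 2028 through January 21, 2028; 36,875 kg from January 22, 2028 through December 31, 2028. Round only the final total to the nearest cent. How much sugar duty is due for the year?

January 1 – January 21, 2028: 36,082 kg at €0.51/kg → €18,401.82
January 22 – December 31, 2028: 36,875 kg at €0.57/kg → €21,018.75

€39,420.57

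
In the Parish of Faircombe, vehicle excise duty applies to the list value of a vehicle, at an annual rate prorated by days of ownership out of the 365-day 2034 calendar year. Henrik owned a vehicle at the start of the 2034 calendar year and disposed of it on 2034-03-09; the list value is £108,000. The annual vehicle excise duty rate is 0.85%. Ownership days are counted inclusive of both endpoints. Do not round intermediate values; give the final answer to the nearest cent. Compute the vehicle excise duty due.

£171.02

Days held (2034-01-01 to 2034-03-09): 68 out of 365
Tax = £108,000 × 0.85% × 68/365 = £171.0247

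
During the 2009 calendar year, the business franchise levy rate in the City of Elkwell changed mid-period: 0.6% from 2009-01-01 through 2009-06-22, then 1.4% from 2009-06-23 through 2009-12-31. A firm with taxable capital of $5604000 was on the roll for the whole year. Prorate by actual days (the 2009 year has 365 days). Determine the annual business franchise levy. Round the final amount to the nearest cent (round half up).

$57206.86

2009-01-01 to 2009-06-22: 173 days at 0.6% → $5604000 × 0.6% × 173/365 = $15936.8548
2009-06-23 to 2009-12-31: 192 days at 1.4% → $5604000 × 1.4% × 192/365 = $41270.0055
Total = $57206.8603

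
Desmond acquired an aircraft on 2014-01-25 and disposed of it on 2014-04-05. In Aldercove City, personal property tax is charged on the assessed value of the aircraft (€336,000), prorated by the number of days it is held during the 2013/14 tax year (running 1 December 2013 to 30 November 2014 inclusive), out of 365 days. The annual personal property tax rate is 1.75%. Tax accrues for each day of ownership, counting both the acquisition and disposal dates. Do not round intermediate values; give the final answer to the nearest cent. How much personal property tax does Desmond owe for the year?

€1,143.78

Days held (2014-01-25 to 2014-04-05): 71 out of 365
Tax = €336,000 × 1.75% × 71/365 = €1,143.7808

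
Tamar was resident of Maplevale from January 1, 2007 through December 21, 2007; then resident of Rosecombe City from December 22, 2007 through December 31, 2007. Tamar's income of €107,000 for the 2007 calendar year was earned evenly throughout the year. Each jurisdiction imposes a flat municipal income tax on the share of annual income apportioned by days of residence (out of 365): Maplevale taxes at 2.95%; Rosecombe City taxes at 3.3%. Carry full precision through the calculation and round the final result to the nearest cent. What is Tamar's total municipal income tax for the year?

€3,166.76

Maplevale, January 1 – December 21, 2007: 355 days → €107,000 × 2.95% × 355/365 = €3,070.0205
Rosecombe City, December 22 – December 31, 2007: 10 days → €107,000 × 3.3% × 10/365 = €96.7397
Total = €3,166.7603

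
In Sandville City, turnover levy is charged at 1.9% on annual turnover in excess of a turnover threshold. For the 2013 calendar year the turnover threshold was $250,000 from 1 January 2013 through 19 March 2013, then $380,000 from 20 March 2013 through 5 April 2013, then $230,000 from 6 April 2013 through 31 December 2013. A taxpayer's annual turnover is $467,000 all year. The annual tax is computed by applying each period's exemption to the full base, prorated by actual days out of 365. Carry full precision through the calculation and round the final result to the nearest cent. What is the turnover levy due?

$4,289.05

1 January – 19 March 2013: 78 days, exemption $250,000 → ($467,000 − $250,000) × 1.9% × 78/365 = $881.0795
20 March – 5 April 2013: 17 days, exemption $380,000 → ($467,000 − $380,000) × 1.9% × 17/365 = $76.9890
6 April – 31 December 2013: 270 days, exemption $230,000 → ($467,000 − $230,000) × 1.9% × 270/365 = $3,330.9863
Total = $4,289.0548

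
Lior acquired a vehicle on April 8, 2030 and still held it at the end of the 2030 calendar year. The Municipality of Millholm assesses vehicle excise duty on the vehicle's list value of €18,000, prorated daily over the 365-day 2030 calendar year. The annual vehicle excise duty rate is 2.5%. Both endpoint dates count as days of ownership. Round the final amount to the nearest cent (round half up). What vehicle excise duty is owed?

Days held (April 8 – December 31, 2030): 268 out of 365
Tax = €18,000 × 2.5% × 268/365 = €330.4110

€330.41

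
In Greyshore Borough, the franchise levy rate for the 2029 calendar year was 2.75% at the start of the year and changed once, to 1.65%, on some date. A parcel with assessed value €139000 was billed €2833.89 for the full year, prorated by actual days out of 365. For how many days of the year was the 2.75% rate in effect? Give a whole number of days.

Let d = days at the first rate; then 365 − d days at the second rate.
€139000 × [2.75%·d + 1.65%·(365−d)] / 365 = €2833.89
Solving gives d = 129, so the new rate took effect on 10 May 2029.

129 days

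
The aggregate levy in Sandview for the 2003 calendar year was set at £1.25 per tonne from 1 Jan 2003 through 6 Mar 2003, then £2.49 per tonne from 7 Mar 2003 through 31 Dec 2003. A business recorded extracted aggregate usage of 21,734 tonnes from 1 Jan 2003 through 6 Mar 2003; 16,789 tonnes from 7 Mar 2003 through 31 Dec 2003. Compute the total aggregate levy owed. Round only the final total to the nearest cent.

1 Jan – 6 Mar 2003: 21,734 tonnes at £1.25/tonne → £27,167.50
7 Mar – 31 Dec 2003: 16,789 tonnes at £2.49/tonne → £41,804.61

£68,972.11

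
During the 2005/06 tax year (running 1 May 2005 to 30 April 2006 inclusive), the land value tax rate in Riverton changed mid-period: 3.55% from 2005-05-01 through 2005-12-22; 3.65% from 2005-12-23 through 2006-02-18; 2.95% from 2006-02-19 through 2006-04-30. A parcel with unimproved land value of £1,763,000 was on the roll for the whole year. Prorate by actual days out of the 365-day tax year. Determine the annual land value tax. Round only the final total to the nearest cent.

£60,809.01

2005-05-01 to 2005-12-22: 236 days at 3.55% → £1,763,000 × 3.55% × 236/365 = £40,466.8877
2005-12-23 to 2006-02-18: 58 days at 3.65% → £1,763,000 × 3.65% × 58/365 = £10,225.4000
2006-02-19 to 2006-04-30: 71 days at 2.95% → £1,763,000 × 2.95% × 71/365 = £10,116.7219
Total = £60,809.0096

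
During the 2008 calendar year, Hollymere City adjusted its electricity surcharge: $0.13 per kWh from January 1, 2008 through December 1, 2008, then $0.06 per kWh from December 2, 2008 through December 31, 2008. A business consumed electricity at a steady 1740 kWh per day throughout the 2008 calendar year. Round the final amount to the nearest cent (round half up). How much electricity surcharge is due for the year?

$79,135.20

January 1 – December 1, 2008: 336 days × 1740 kWh/day = 584,640 kWh at $0.13/kWh → $76,003.20
December 2 – December 31, 2008: 30 days × 1740 kWh/day = 52,200 kWh at $0.06/kWh → $3,132.00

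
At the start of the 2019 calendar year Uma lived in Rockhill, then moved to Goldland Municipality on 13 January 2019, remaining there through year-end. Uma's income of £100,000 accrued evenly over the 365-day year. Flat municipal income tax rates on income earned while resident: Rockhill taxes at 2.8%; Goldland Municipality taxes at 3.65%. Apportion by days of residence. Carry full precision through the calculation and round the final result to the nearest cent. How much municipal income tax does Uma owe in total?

£3,622.05

Rockhill, 1 January – 12 January 2019: 12 days → £100,000 × 2.8% × 12/365 = £92.0548
Goldland Municipality, 13 January – 31 December 2019: 353 days → £100,000 × 3.65% × 353/365 = £3,530.0000
Total = £3,622.0548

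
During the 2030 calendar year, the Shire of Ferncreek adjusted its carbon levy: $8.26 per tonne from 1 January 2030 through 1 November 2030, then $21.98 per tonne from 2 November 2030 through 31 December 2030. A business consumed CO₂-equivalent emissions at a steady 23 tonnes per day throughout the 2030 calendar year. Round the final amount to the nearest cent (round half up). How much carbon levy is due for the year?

$88,276.30

1 January – 1 November 2030: 305 days × 23 tonnes/day = 7,015 tonnes at $8.26/tonne → $57,943.90
2 November – 31 December 2030: 60 days × 23 tonnes/day = 1,380 tonnes at $21.98/tonne → $30,332.40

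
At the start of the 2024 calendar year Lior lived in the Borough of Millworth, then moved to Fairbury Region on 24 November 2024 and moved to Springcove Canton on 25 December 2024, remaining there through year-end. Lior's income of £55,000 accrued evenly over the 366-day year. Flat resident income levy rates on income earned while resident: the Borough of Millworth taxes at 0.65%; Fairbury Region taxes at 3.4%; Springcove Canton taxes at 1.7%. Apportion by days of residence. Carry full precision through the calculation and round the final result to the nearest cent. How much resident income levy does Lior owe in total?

The Borough of Millworth, 1 January – 23 November 2024: 328 days → £55,000 × 0.65% × 328/366 = £320.3825
Fairbury Region, 24 November – 24 December 2024: 31 days → £55,000 × 3.4% × 31/366 = £158.3880
Springcove Canton, 25 December – 31 December 2024: 7 days → £55,000 × 1.7% × 7/366 = £17.8825
Total = £496.6530

£496.65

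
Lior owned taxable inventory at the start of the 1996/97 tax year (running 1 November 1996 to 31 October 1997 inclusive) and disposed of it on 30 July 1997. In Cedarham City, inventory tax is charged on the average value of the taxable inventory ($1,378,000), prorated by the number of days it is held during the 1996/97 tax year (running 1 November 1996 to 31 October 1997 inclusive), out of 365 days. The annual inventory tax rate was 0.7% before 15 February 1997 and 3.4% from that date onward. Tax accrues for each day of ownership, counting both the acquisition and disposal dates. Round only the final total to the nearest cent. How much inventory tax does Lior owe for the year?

1 November 1996 – 14 February 1997: 106 days at 0.7% → $1,378,000 × 0.7% × 106/365 = $2,801.3041
15 February – 30 July 1997: 166 days at 3.4% → $1,378,000 × 3.4% × 166/365 = $21,308.0329
Total = $24,109.3370

$24,109.34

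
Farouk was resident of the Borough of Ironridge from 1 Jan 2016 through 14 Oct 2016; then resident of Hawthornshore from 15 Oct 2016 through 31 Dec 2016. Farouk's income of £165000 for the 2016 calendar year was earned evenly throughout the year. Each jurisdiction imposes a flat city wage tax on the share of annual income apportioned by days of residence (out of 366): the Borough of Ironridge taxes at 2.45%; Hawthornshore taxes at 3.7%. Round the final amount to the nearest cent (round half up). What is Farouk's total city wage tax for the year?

£4482.05

The Borough of Ironridge, 1 Jan – 14 Oct 2016: 288 days → £165000 × 2.45% × 288/366 = £3180.9836
Hawthornshore, 15 Oct – 31 Dec 2016: 78 days → £165000 × 3.7% × 78/366 = £1301.0656
Total = £4482.0492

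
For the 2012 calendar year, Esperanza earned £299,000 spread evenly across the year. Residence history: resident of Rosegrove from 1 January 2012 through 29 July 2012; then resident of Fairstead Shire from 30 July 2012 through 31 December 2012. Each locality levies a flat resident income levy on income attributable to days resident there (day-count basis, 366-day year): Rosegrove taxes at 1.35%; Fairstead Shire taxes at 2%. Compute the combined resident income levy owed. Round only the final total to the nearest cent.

£4,859.57

Rosegrove, 1 January – 29 July 2012: 211 days → £299,000 × 1.35% × 211/366 = £2,327.0533
Fairstead Shire, 30 July – 31 December 2012: 155 days → £299,000 × 2% × 155/366 = £2,532.5137
Total = £4,859.5669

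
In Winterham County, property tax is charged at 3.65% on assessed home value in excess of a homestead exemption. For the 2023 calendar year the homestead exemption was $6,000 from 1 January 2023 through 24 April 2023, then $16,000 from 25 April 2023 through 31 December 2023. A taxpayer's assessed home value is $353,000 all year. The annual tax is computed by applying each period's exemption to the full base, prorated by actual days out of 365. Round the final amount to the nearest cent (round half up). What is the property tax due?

1 January – 24 April 2023: 114 days, exemption $6,000 → ($353,000 − $6,000) × 3.65% × 114/365 = $3,955.8000
25 April – 31 December 2023: 251 days, exemption $16,000 → ($353,000 − $16,000) × 3.65% × 251/365 = $8,458.7000
Total = $12,414.5000

$12,414.50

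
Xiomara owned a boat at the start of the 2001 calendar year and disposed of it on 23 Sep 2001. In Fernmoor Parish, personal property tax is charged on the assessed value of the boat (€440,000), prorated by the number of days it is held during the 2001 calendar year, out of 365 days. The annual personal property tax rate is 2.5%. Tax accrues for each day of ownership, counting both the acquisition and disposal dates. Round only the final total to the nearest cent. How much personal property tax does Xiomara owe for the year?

Days held (1 Jan – 23 Sep 2001): 266 out of 365
Tax = €440,000 × 2.5% × 266/365 = €8,016.4384

€8,016.44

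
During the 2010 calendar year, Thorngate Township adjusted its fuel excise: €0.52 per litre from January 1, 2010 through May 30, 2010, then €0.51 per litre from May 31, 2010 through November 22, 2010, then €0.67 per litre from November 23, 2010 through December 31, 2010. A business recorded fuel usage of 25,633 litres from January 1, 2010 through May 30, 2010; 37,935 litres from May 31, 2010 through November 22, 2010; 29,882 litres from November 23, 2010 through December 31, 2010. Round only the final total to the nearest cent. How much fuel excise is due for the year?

€52696.95

January 1 – May 30, 2010: 25,633 litres at €0.52/litre → €13329.16
May 31 – November 22, 2010: 37,935 litres at €0.51/litre → €19346.85
November 23 – December 31, 2010: 29,882 litres at €0.67/litre → €20020.94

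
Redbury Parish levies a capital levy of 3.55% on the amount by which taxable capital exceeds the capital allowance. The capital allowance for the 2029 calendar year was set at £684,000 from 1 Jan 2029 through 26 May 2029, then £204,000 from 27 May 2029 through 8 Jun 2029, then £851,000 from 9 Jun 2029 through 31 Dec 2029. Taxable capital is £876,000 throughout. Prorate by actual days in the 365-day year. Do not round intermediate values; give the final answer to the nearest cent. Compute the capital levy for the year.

1 Jan – 26 May 2029: 146 days, exemption £684,000 → (£876,000 − £684,000) × 3.55% × 146/365 = £2,726.4000
27 May – 8 Jun 2029: 13 days, exemption £204,000 → (£876,000 − £204,000) × 3.55% × 13/365 = £849.6658
9 Jun – 31 Dec 2029: 206 days, exemption £851,000 → (£876,000 − £851,000) × 3.55% × 206/365 = £500.8904
Total = £4,076.9562

£4,076.96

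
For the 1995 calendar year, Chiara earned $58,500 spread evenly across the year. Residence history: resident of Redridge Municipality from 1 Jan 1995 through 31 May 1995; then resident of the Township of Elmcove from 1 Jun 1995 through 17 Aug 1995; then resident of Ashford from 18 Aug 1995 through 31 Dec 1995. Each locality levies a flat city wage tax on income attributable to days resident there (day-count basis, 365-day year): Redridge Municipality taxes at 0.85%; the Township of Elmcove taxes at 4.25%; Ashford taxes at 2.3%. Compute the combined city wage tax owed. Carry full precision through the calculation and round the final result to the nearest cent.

$1,238.36

Redridge Municipality, 1 Jan – 31 May 1995: 151 days → $58,500 × 0.85% × 151/365 = $205.7116
The Township of Elmcove, 1 Jun – 17 Aug 1995: 78 days → $58,500 × 4.25% × 78/365 = $531.3082
Ashford, 18 Aug – 31 Dec 1995: 136 days → $58,500 × 2.3% × 136/365 = $501.3370
Total = $1,238.3568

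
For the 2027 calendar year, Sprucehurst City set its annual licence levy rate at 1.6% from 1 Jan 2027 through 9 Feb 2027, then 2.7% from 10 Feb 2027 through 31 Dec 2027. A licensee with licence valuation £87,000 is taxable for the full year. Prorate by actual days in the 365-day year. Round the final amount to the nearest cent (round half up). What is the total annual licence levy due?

£2,244.12

1 Jan – 9 Feb 2027: 40 days at 1.6% → £87,000 × 1.6% × 40/365 = £152.5479
10 Feb – 31 Dec 2027: 325 days at 2.7% → £87,000 × 2.7% × 325/365 = £2,091.5753
Total = £2,244.1233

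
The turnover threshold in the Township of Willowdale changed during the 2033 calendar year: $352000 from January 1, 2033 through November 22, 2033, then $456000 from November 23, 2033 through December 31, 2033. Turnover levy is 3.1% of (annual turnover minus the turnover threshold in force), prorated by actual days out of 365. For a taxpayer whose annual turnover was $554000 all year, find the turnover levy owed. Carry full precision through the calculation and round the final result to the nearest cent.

January 1 – November 22, 2033: 326 days, exemption $352000 → ($554000 − $352000) × 3.1% × 326/365 = $5592.9096
November 23 – December 31, 2033: 39 days, exemption $456000 → ($554000 − $456000) × 3.1% × 39/365 = $324.6082
Total = $5917.5178

$5917.52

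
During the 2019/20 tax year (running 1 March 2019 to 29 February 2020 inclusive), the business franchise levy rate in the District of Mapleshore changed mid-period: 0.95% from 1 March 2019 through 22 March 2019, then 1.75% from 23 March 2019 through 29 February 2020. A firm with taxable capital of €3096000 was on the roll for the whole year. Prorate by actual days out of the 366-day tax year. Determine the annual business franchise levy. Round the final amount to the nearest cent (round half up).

1 March – 22 March 2019: 22 days at 0.95% → €3096000 × 0.95% × 22/366 = €1767.9344
23 March 2019 – 29 February 2020: 344 days at 1.75% → €3096000 × 1.75% × 344/366 = €50923.2787
Total = €52691.2131

€52691.21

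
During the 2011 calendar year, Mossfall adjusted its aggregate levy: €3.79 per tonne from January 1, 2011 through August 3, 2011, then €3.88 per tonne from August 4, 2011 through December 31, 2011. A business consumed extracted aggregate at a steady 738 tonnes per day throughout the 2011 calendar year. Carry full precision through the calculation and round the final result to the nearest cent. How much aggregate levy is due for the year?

€1,030,875.30

January 1 – August 3, 2011: 215 days × 738 tonnes/day = 158,670 tonnes at €3.79/tonne → €601,359.30
August 4 – December 31, 2011: 150 days × 738 tonnes/day = 110,700 tonnes at €3.88/tonne → €429,516.00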